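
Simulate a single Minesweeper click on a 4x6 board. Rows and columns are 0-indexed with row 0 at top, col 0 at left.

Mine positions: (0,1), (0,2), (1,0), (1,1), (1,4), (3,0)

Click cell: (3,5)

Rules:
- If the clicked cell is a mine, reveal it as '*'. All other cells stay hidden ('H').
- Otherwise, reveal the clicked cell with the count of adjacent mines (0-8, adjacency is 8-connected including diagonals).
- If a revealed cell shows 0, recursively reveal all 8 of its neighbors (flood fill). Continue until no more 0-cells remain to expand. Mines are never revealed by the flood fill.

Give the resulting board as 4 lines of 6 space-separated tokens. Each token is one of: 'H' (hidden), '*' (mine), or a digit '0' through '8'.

H H H H H H
H H H H H H
H 3 1 1 1 1
H 1 0 0 0 0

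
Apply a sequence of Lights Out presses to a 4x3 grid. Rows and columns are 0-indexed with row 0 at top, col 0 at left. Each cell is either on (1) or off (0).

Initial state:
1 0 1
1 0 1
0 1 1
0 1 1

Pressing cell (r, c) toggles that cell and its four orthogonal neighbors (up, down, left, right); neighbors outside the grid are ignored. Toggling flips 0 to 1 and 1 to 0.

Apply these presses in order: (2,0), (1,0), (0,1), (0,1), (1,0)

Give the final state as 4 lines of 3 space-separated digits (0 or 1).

After press 1 at (2,0):
1 0 1
0 0 1
1 0 1
1 1 1

After press 2 at (1,0):
0 0 1
1 1 1
0 0 1
1 1 1

After press 3 at (0,1):
1 1 0
1 0 1
0 0 1
1 1 1

After press 4 at (0,1):
0 0 1
1 1 1
0 0 1
1 1 1

After press 5 at (1,0):
1 0 1
0 0 1
1 0 1
1 1 1

Answer: 1 0 1
0 0 1
1 0 1
1 1 1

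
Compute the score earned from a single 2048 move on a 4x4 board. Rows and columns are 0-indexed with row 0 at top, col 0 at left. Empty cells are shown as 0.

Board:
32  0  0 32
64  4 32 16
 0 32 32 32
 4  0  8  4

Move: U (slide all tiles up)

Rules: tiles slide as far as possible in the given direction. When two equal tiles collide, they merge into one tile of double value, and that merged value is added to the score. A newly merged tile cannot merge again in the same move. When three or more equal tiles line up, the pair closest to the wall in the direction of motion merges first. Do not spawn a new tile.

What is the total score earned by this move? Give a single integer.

Answer: 64

Derivation:
Slide up:
col 0: [32, 64, 0, 4] -> [32, 64, 4, 0]  score +0 (running 0)
col 1: [0, 4, 32, 0] -> [4, 32, 0, 0]  score +0 (running 0)
col 2: [0, 32, 32, 8] -> [64, 8, 0, 0]  score +64 (running 64)
col 3: [32, 16, 32, 4] -> [32, 16, 32, 4]  score +0 (running 64)
Board after move:
32  4 64 32
64 32  8 16
 4  0  0 32
 0  0  0  4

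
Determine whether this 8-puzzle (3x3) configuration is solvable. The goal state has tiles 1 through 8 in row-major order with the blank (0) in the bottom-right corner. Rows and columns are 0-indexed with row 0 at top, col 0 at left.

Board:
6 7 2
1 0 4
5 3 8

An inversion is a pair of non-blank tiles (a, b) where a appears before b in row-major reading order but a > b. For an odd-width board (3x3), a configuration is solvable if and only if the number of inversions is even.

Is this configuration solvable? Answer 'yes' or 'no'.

Answer: no

Derivation:
Inversions (pairs i<j in row-major order where tile[i] > tile[j] > 0): 13
13 is odd, so the puzzle is not solvable.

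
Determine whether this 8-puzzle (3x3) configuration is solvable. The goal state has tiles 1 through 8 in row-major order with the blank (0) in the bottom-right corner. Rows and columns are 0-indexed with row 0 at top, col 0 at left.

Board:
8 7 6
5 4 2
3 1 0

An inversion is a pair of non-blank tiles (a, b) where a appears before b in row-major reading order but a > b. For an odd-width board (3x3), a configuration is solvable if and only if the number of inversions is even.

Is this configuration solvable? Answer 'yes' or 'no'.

Inversions (pairs i<j in row-major order where tile[i] > tile[j] > 0): 27
27 is odd, so the puzzle is not solvable.

Answer: no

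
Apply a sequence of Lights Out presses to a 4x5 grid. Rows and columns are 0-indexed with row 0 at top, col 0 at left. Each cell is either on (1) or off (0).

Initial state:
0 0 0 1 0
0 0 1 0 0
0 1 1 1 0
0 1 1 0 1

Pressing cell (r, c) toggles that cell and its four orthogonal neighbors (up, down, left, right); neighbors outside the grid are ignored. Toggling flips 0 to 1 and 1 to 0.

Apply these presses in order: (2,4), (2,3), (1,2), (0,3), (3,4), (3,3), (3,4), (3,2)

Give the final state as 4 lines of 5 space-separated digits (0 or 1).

After press 1 at (2,4):
0 0 0 1 0
0 0 1 0 1
0 1 1 0 1
0 1 1 0 0

After press 2 at (2,3):
0 0 0 1 0
0 0 1 1 1
0 1 0 1 0
0 1 1 1 0

After press 3 at (1,2):
0 0 1 1 0
0 1 0 0 1
0 1 1 1 0
0 1 1 1 0

After press 4 at (0,3):
0 0 0 0 1
0 1 0 1 1
0 1 1 1 0
0 1 1 1 0

After press 5 at (3,4):
0 0 0 0 1
0 1 0 1 1
0 1 1 1 1
0 1 1 0 1

After press 6 at (3,3):
0 0 0 0 1
0 1 0 1 1
0 1 1 0 1
0 1 0 1 0

After press 7 at (3,4):
0 0 0 0 1
0 1 0 1 1
0 1 1 0 0
0 1 0 0 1

After press 8 at (3,2):
0 0 0 0 1
0 1 0 1 1
0 1 0 0 0
0 0 1 1 1

Answer: 0 0 0 0 1
0 1 0 1 1
0 1 0 0 0
0 0 1 1 1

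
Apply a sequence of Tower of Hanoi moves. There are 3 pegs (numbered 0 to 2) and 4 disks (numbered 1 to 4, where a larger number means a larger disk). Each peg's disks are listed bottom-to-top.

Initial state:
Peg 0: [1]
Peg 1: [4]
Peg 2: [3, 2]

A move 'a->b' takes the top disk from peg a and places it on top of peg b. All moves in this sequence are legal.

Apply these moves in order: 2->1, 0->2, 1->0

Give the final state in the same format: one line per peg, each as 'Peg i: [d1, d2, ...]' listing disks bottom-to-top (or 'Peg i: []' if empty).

Answer: Peg 0: [2]
Peg 1: [4]
Peg 2: [3, 1]

Derivation:
After move 1 (2->1):
Peg 0: [1]
Peg 1: [4, 2]
Peg 2: [3]

After move 2 (0->2):
Peg 0: []
Peg 1: [4, 2]
Peg 2: [3, 1]

After move 3 (1->0):
Peg 0: [2]
Peg 1: [4]
Peg 2: [3, 1]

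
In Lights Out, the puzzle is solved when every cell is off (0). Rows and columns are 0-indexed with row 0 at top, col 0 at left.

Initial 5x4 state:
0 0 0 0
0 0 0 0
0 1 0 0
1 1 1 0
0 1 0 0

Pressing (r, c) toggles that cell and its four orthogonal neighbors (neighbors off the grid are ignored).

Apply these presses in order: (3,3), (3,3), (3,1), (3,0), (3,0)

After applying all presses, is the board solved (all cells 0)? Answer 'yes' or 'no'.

Answer: yes

Derivation:
After press 1 at (3,3):
0 0 0 0
0 0 0 0
0 1 0 1
1 1 0 1
0 1 0 1

After press 2 at (3,3):
0 0 0 0
0 0 0 0
0 1 0 0
1 1 1 0
0 1 0 0

After press 3 at (3,1):
0 0 0 0
0 0 0 0
0 0 0 0
0 0 0 0
0 0 0 0

After press 4 at (3,0):
0 0 0 0
0 0 0 0
1 0 0 0
1 1 0 0
1 0 0 0

After press 5 at (3,0):
0 0 0 0
0 0 0 0
0 0 0 0
0 0 0 0
0 0 0 0

Lights still on: 0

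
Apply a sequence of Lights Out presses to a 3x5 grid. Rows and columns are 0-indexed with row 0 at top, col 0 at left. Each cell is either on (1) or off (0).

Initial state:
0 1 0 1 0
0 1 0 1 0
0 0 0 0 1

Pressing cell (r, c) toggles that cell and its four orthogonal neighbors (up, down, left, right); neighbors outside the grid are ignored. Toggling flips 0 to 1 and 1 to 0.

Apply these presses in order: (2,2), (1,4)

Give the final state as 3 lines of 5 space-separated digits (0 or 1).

After press 1 at (2,2):
0 1 0 1 0
0 1 1 1 0
0 1 1 1 1

After press 2 at (1,4):
0 1 0 1 1
0 1 1 0 1
0 1 1 1 0

Answer: 0 1 0 1 1
0 1 1 0 1
0 1 1 1 0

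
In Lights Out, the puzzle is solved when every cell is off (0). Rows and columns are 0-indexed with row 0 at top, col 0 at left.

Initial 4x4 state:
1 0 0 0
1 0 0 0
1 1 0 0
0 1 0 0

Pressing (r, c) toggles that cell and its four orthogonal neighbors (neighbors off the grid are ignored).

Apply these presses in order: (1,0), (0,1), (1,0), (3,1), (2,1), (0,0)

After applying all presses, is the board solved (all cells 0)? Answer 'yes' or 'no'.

Answer: no

Derivation:
After press 1 at (1,0):
0 0 0 0
0 1 0 0
0 1 0 0
0 1 0 0

After press 2 at (0,1):
1 1 1 0
0 0 0 0
0 1 0 0
0 1 0 0

After press 3 at (1,0):
0 1 1 0
1 1 0 0
1 1 0 0
0 1 0 0

After press 4 at (3,1):
0 1 1 0
1 1 0 0
1 0 0 0
1 0 1 0

After press 5 at (2,1):
0 1 1 0
1 0 0 0
0 1 1 0
1 1 1 0

After press 6 at (0,0):
1 0 1 0
0 0 0 0
0 1 1 0
1 1 1 0

Lights still on: 7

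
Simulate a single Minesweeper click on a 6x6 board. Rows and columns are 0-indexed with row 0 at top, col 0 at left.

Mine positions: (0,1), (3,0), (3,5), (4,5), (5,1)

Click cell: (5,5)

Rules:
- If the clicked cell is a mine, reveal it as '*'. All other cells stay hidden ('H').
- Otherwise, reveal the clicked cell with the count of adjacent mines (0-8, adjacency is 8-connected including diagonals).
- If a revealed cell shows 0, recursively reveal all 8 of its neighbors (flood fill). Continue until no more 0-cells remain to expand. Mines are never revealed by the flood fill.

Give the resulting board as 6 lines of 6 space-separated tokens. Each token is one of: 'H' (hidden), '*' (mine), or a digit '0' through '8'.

H H H H H H
H H H H H H
H H H H H H
H H H H H H
H H H H H H
H H H H H 1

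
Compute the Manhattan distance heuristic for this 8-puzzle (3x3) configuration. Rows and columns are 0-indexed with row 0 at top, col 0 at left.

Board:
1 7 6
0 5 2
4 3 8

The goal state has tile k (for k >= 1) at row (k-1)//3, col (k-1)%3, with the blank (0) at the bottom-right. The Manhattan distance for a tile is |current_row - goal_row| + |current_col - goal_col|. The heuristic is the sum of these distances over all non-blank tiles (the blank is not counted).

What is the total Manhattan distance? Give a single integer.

Tile 1: at (0,0), goal (0,0), distance |0-0|+|0-0| = 0
Tile 7: at (0,1), goal (2,0), distance |0-2|+|1-0| = 3
Tile 6: at (0,2), goal (1,2), distance |0-1|+|2-2| = 1
Tile 5: at (1,1), goal (1,1), distance |1-1|+|1-1| = 0
Tile 2: at (1,2), goal (0,1), distance |1-0|+|2-1| = 2
Tile 4: at (2,0), goal (1,0), distance |2-1|+|0-0| = 1
Tile 3: at (2,1), goal (0,2), distance |2-0|+|1-2| = 3
Tile 8: at (2,2), goal (2,1), distance |2-2|+|2-1| = 1
Sum: 0 + 3 + 1 + 0 + 2 + 1 + 3 + 1 = 11

Answer: 11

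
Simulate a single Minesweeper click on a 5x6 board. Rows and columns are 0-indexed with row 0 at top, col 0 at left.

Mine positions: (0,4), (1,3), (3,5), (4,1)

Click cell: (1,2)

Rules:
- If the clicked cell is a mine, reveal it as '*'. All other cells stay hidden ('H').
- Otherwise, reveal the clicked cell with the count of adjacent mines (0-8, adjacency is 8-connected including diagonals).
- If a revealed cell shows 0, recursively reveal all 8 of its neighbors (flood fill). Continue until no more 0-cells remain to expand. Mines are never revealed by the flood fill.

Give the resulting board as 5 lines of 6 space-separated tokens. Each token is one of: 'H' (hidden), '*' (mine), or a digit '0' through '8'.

H H H H H H
H H 1 H H H
H H H H H H
H H H H H H
H H H H H H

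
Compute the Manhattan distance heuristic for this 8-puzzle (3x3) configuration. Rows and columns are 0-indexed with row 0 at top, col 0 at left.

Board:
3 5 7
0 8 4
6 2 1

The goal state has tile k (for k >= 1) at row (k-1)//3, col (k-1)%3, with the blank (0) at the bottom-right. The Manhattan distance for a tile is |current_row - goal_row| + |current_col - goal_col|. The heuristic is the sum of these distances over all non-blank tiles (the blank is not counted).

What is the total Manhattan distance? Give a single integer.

Answer: 19

Derivation:
Tile 3: (0,0)->(0,2) = 2
Tile 5: (0,1)->(1,1) = 1
Tile 7: (0,2)->(2,0) = 4
Tile 8: (1,1)->(2,1) = 1
Tile 4: (1,2)->(1,0) = 2
Tile 6: (2,0)->(1,2) = 3
Tile 2: (2,1)->(0,1) = 2
Tile 1: (2,2)->(0,0) = 4
Sum: 2 + 1 + 4 + 1 + 2 + 3 + 2 + 4 = 19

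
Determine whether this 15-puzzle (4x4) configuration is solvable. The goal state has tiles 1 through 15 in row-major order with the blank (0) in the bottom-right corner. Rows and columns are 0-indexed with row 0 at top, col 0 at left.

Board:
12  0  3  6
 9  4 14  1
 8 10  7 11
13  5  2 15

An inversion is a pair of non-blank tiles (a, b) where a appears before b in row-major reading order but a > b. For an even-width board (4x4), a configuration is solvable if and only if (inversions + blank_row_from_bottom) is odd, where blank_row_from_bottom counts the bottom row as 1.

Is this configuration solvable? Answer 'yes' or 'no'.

Answer: no

Derivation:
Inversions: 46
Blank is in row 0 (0-indexed from top), which is row 4 counting from the bottom (bottom = 1).
46 + 4 = 50, which is even, so the puzzle is not solvable.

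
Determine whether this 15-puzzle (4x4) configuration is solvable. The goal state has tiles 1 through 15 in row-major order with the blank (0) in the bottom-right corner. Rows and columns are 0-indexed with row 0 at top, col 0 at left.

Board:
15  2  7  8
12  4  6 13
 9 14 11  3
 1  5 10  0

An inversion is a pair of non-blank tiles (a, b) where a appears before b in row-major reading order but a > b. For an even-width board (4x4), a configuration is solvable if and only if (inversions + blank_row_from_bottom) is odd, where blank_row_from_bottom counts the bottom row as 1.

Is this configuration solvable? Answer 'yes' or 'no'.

Answer: no

Derivation:
Inversions: 57
Blank is in row 3 (0-indexed from top), which is row 1 counting from the bottom (bottom = 1).
57 + 1 = 58, which is even, so the puzzle is not solvable.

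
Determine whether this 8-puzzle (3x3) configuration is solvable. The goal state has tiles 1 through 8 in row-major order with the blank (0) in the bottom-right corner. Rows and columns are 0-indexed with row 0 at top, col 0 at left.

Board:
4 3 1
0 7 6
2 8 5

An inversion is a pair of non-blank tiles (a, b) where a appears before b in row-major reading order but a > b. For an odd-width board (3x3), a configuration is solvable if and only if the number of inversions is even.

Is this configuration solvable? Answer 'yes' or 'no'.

Answer: no

Derivation:
Inversions (pairs i<j in row-major order where tile[i] > tile[j] > 0): 11
11 is odd, so the puzzle is not solvable.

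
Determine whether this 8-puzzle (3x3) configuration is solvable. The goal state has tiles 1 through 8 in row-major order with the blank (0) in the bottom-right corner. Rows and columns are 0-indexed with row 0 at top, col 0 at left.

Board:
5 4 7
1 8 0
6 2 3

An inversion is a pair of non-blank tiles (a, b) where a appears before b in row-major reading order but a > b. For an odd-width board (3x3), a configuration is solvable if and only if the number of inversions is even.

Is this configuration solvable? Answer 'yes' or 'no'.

Answer: yes

Derivation:
Inversions (pairs i<j in row-major order where tile[i] > tile[j] > 0): 16
16 is even, so the puzzle is solvable.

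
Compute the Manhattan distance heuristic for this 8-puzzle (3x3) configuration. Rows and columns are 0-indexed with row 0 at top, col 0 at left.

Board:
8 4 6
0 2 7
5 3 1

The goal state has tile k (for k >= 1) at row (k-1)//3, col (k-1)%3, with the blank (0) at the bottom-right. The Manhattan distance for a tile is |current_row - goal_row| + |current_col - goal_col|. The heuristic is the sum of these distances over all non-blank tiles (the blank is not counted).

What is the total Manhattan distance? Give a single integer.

Tile 8: at (0,0), goal (2,1), distance |0-2|+|0-1| = 3
Tile 4: at (0,1), goal (1,0), distance |0-1|+|1-0| = 2
Tile 6: at (0,2), goal (1,2), distance |0-1|+|2-2| = 1
Tile 2: at (1,1), goal (0,1), distance |1-0|+|1-1| = 1
Tile 7: at (1,2), goal (2,0), distance |1-2|+|2-0| = 3
Tile 5: at (2,0), goal (1,1), distance |2-1|+|0-1| = 2
Tile 3: at (2,1), goal (0,2), distance |2-0|+|1-2| = 3
Tile 1: at (2,2), goal (0,0), distance |2-0|+|2-0| = 4
Sum: 3 + 2 + 1 + 1 + 3 + 2 + 3 + 4 = 19

Answer: 19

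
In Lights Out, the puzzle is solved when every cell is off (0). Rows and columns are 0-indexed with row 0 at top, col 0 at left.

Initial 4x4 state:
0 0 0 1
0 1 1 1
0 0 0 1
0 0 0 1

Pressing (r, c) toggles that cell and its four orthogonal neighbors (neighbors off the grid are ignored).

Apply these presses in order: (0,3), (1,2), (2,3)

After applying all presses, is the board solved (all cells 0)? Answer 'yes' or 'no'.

Answer: yes

Derivation:
After press 1 at (0,3):
0 0 1 0
0 1 1 0
0 0 0 1
0 0 0 1

After press 2 at (1,2):
0 0 0 0
0 0 0 1
0 0 1 1
0 0 0 1

After press 3 at (2,3):
0 0 0 0
0 0 0 0
0 0 0 0
0 0 0 0

Lights still on: 0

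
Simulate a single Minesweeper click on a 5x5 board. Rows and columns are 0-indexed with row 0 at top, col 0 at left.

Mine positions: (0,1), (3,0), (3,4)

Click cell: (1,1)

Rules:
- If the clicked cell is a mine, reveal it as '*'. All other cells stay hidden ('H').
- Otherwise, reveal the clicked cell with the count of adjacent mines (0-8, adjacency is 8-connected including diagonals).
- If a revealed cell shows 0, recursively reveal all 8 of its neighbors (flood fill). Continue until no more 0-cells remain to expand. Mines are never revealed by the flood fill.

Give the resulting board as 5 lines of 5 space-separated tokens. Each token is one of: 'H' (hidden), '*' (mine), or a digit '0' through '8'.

H H H H H
H 1 H H H
H H H H H
H H H H H
H H H H H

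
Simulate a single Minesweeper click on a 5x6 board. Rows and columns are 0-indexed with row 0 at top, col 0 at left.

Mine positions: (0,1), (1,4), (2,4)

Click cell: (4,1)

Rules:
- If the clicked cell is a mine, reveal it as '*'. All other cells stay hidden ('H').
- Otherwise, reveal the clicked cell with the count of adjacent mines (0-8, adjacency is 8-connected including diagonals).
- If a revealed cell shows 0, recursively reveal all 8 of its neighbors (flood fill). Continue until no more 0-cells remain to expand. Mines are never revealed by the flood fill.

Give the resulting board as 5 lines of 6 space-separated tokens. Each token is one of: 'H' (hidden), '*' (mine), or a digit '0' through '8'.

H H H H H H
1 1 1 2 H H
0 0 0 2 H H
0 0 0 1 1 1
0 0 0 0 0 0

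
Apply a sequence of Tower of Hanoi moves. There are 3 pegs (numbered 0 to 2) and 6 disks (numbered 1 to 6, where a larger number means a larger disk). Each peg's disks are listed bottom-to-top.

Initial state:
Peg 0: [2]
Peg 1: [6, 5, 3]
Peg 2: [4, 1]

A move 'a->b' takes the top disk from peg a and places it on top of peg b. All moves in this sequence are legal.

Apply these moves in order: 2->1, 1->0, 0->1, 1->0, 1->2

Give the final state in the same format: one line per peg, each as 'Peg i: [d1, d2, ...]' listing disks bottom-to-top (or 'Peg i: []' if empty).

Answer: Peg 0: [2, 1]
Peg 1: [6, 5]
Peg 2: [4, 3]

Derivation:
After move 1 (2->1):
Peg 0: [2]
Peg 1: [6, 5, 3, 1]
Peg 2: [4]

After move 2 (1->0):
Peg 0: [2, 1]
Peg 1: [6, 5, 3]
Peg 2: [4]

After move 3 (0->1):
Peg 0: [2]
Peg 1: [6, 5, 3, 1]
Peg 2: [4]

After move 4 (1->0):
Peg 0: [2, 1]
Peg 1: [6, 5, 3]
Peg 2: [4]

After move 5 (1->2):
Peg 0: [2, 1]
Peg 1: [6, 5]
Peg 2: [4, 3]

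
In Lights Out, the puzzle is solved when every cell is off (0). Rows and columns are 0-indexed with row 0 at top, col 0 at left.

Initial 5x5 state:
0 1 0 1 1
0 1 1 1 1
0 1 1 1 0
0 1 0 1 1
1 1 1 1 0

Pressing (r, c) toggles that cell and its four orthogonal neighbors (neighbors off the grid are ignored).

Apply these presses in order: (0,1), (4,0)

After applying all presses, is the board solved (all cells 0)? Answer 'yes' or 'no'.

After press 1 at (0,1):
1 0 1 1 1
0 0 1 1 1
0 1 1 1 0
0 1 0 1 1
1 1 1 1 0

After press 2 at (4,0):
1 0 1 1 1
0 0 1 1 1
0 1 1 1 0
1 1 0 1 1
0 0 1 1 0

Lights still on: 16

Answer: no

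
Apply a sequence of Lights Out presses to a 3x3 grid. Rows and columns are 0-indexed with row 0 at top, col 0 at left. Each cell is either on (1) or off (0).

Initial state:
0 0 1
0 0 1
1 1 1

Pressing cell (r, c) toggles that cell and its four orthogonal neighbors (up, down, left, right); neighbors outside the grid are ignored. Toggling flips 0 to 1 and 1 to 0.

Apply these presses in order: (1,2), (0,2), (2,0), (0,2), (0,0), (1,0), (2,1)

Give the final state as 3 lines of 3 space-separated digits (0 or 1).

Answer: 0 1 0
1 1 0
0 1 1

Derivation:
After press 1 at (1,2):
0 0 0
0 1 0
1 1 0

After press 2 at (0,2):
0 1 1
0 1 1
1 1 0

After press 3 at (2,0):
0 1 1
1 1 1
0 0 0

After press 4 at (0,2):
0 0 0
1 1 0
0 0 0

After press 5 at (0,0):
1 1 0
0 1 0
0 0 0

After press 6 at (1,0):
0 1 0
1 0 0
1 0 0

After press 7 at (2,1):
0 1 0
1 1 0
0 1 1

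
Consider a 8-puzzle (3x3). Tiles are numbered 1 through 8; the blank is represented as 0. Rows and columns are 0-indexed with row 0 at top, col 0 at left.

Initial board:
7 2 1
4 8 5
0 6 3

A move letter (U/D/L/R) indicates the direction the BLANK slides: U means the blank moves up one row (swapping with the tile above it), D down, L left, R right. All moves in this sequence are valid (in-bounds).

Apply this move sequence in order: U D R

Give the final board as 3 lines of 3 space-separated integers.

Answer: 7 2 1
4 8 5
6 0 3

Derivation:
After move 1 (U):
7 2 1
0 8 5
4 6 3

After move 2 (D):
7 2 1
4 8 5
0 6 3

After move 3 (R):
7 2 1
4 8 5
6 0 3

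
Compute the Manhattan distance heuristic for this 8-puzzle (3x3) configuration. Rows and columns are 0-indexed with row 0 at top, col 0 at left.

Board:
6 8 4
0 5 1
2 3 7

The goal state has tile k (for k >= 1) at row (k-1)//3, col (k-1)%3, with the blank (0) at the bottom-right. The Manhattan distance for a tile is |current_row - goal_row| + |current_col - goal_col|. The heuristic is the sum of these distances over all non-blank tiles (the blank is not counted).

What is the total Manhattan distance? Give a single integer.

Tile 6: at (0,0), goal (1,2), distance |0-1|+|0-2| = 3
Tile 8: at (0,1), goal (2,1), distance |0-2|+|1-1| = 2
Tile 4: at (0,2), goal (1,0), distance |0-1|+|2-0| = 3
Tile 5: at (1,1), goal (1,1), distance |1-1|+|1-1| = 0
Tile 1: at (1,2), goal (0,0), distance |1-0|+|2-0| = 3
Tile 2: at (2,0), goal (0,1), distance |2-0|+|0-1| = 3
Tile 3: at (2,1), goal (0,2), distance |2-0|+|1-2| = 3
Tile 7: at (2,2), goal (2,0), distance |2-2|+|2-0| = 2
Sum: 3 + 2 + 3 + 0 + 3 + 3 + 3 + 2 = 19

Answer: 19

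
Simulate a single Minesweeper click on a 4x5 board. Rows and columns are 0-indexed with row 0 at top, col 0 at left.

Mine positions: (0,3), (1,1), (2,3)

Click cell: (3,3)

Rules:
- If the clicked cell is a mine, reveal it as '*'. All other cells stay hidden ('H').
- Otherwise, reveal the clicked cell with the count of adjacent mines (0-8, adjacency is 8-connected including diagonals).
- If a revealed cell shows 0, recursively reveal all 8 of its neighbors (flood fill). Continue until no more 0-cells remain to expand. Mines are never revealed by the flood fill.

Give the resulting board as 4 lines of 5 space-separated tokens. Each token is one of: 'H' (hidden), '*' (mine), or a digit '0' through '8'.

H H H H H
H H H H H
H H H H H
H H H 1 H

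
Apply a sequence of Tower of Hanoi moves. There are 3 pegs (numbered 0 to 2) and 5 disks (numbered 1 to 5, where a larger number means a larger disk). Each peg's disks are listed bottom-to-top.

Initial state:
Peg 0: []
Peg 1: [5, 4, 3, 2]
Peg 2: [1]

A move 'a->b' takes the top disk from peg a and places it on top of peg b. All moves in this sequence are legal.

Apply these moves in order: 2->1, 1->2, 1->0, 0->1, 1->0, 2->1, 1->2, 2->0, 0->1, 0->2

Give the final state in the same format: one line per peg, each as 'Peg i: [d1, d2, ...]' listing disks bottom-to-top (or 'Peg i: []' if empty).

After move 1 (2->1):
Peg 0: []
Peg 1: [5, 4, 3, 2, 1]
Peg 2: []

After move 2 (1->2):
Peg 0: []
Peg 1: [5, 4, 3, 2]
Peg 2: [1]

After move 3 (1->0):
Peg 0: [2]
Peg 1: [5, 4, 3]
Peg 2: [1]

After move 4 (0->1):
Peg 0: []
Peg 1: [5, 4, 3, 2]
Peg 2: [1]

After move 5 (1->0):
Peg 0: [2]
Peg 1: [5, 4, 3]
Peg 2: [1]

After move 6 (2->1):
Peg 0: [2]
Peg 1: [5, 4, 3, 1]
Peg 2: []

After move 7 (1->2):
Peg 0: [2]
Peg 1: [5, 4, 3]
Peg 2: [1]

After move 8 (2->0):
Peg 0: [2, 1]
Peg 1: [5, 4, 3]
Peg 2: []

After move 9 (0->1):
Peg 0: [2]
Peg 1: [5, 4, 3, 1]
Peg 2: []

After move 10 (0->2):
Peg 0: []
Peg 1: [5, 4, 3, 1]
Peg 2: [2]

Answer: Peg 0: []
Peg 1: [5, 4, 3, 1]
Peg 2: [2]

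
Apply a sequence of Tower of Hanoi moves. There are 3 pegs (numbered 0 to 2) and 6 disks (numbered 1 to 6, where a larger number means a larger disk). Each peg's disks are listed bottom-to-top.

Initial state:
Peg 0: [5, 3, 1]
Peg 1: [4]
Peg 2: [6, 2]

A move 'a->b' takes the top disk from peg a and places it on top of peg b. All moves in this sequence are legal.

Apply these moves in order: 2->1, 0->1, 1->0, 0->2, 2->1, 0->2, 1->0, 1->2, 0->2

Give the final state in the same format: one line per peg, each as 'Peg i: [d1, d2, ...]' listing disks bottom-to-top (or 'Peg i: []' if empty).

After move 1 (2->1):
Peg 0: [5, 3, 1]
Peg 1: [4, 2]
Peg 2: [6]

After move 2 (0->1):
Peg 0: [5, 3]
Peg 1: [4, 2, 1]
Peg 2: [6]

After move 3 (1->0):
Peg 0: [5, 3, 1]
Peg 1: [4, 2]
Peg 2: [6]

After move 4 (0->2):
Peg 0: [5, 3]
Peg 1: [4, 2]
Peg 2: [6, 1]

After move 5 (2->1):
Peg 0: [5, 3]
Peg 1: [4, 2, 1]
Peg 2: [6]

After move 6 (0->2):
Peg 0: [5]
Peg 1: [4, 2, 1]
Peg 2: [6, 3]

After move 7 (1->0):
Peg 0: [5, 1]
Peg 1: [4, 2]
Peg 2: [6, 3]

After move 8 (1->2):
Peg 0: [5, 1]
Peg 1: [4]
Peg 2: [6, 3, 2]

After move 9 (0->2):
Peg 0: [5]
Peg 1: [4]
Peg 2: [6, 3, 2, 1]

Answer: Peg 0: [5]
Peg 1: [4]
Peg 2: [6, 3, 2, 1]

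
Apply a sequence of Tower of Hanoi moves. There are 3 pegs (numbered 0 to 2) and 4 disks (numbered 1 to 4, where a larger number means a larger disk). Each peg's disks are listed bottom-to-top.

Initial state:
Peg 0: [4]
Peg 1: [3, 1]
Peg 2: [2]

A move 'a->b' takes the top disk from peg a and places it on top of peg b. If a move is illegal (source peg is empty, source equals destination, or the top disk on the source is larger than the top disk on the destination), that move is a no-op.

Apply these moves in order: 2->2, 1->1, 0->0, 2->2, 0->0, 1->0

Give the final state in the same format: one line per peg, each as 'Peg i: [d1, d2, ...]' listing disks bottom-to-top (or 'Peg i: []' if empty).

Answer: Peg 0: [4, 1]
Peg 1: [3]
Peg 2: [2]

Derivation:
After move 1 (2->2):
Peg 0: [4]
Peg 1: [3, 1]
Peg 2: [2]

After move 2 (1->1):
Peg 0: [4]
Peg 1: [3, 1]
Peg 2: [2]

After move 3 (0->0):
Peg 0: [4]
Peg 1: [3, 1]
Peg 2: [2]

After move 4 (2->2):
Peg 0: [4]
Peg 1: [3, 1]
Peg 2: [2]

After move 5 (0->0):
Peg 0: [4]
Peg 1: [3, 1]
Peg 2: [2]

After move 6 (1->0):
Peg 0: [4, 1]
Peg 1: [3]
Peg 2: [2]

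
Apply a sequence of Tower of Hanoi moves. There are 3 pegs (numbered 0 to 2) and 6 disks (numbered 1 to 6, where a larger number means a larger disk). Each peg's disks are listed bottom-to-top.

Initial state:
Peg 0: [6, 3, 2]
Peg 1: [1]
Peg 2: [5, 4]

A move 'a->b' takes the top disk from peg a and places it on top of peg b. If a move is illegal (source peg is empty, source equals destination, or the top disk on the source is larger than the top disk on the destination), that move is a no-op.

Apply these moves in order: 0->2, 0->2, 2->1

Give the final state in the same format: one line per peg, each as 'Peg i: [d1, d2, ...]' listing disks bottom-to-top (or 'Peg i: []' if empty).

After move 1 (0->2):
Peg 0: [6, 3]
Peg 1: [1]
Peg 2: [5, 4, 2]

After move 2 (0->2):
Peg 0: [6, 3]
Peg 1: [1]
Peg 2: [5, 4, 2]

After move 3 (2->1):
Peg 0: [6, 3]
Peg 1: [1]
Peg 2: [5, 4, 2]

Answer: Peg 0: [6, 3]
Peg 1: [1]
Peg 2: [5, 4, 2]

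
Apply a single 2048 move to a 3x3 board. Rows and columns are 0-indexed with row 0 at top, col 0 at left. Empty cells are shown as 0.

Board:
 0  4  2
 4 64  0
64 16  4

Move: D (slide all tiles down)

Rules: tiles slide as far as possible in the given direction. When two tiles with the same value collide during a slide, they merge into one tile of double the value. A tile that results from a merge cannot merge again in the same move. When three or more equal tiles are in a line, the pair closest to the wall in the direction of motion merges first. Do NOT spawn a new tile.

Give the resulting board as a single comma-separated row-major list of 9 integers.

Answer: 0, 4, 0, 4, 64, 2, 64, 16, 4

Derivation:
Slide down:
col 0: [0, 4, 64] -> [0, 4, 64]
col 1: [4, 64, 16] -> [4, 64, 16]
col 2: [2, 0, 4] -> [0, 2, 4]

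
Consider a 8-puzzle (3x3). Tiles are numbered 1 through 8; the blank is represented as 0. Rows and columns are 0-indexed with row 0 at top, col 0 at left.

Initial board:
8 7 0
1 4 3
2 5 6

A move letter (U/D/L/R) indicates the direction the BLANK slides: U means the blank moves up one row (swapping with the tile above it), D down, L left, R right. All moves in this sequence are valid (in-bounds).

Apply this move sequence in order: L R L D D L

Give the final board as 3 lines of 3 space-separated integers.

After move 1 (L):
8 0 7
1 4 3
2 5 6

After move 2 (R):
8 7 0
1 4 3
2 5 6

After move 3 (L):
8 0 7
1 4 3
2 5 6

After move 4 (D):
8 4 7
1 0 3
2 5 6

After move 5 (D):
8 4 7
1 5 3
2 0 6

After move 6 (L):
8 4 7
1 5 3
0 2 6

Answer: 8 4 7
1 5 3
0 2 6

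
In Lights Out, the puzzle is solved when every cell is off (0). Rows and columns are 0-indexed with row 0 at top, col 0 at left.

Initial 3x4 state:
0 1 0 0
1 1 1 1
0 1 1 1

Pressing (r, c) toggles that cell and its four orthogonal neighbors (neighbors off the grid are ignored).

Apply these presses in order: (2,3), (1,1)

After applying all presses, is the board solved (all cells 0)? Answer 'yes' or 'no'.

Answer: yes

Derivation:
After press 1 at (2,3):
0 1 0 0
1 1 1 0
0 1 0 0

After press 2 at (1,1):
0 0 0 0
0 0 0 0
0 0 0 0

Lights still on: 0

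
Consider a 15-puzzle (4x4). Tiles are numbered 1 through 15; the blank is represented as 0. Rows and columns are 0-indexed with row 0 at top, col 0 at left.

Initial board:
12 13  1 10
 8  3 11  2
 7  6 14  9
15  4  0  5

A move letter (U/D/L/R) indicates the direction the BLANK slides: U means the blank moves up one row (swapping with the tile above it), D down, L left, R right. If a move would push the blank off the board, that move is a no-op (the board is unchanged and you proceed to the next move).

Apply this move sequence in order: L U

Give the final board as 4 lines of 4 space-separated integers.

After move 1 (L):
12 13  1 10
 8  3 11  2
 7  6 14  9
15  0  4  5

After move 2 (U):
12 13  1 10
 8  3 11  2
 7  0 14  9
15  6  4  5

Answer: 12 13  1 10
 8  3 11  2
 7  0 14  9
15  6  4  5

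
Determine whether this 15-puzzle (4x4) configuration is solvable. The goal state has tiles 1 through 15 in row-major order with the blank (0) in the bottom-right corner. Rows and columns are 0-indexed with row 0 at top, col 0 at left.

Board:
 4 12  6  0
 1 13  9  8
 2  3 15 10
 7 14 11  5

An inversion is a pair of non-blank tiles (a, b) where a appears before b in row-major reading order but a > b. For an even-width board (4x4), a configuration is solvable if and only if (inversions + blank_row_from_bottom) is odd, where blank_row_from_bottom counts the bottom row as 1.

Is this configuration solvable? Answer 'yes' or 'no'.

Answer: yes

Derivation:
Inversions: 45
Blank is in row 0 (0-indexed from top), which is row 4 counting from the bottom (bottom = 1).
45 + 4 = 49, which is odd, so the puzzle is solvable.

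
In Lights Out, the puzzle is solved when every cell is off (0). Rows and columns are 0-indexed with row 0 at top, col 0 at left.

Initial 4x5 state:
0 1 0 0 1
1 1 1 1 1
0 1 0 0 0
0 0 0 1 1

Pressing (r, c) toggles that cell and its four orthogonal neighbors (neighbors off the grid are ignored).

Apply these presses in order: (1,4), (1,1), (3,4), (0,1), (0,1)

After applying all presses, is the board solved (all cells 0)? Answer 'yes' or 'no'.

After press 1 at (1,4):
0 1 0 0 0
1 1 1 0 0
0 1 0 0 1
0 0 0 1 1

After press 2 at (1,1):
0 0 0 0 0
0 0 0 0 0
0 0 0 0 1
0 0 0 1 1

After press 3 at (3,4):
0 0 0 0 0
0 0 0 0 0
0 0 0 0 0
0 0 0 0 0

After press 4 at (0,1):
1 1 1 0 0
0 1 0 0 0
0 0 0 0 0
0 0 0 0 0

After press 5 at (0,1):
0 0 0 0 0
0 0 0 0 0
0 0 0 0 0
0 0 0 0 0

Lights still on: 0

Answer: yes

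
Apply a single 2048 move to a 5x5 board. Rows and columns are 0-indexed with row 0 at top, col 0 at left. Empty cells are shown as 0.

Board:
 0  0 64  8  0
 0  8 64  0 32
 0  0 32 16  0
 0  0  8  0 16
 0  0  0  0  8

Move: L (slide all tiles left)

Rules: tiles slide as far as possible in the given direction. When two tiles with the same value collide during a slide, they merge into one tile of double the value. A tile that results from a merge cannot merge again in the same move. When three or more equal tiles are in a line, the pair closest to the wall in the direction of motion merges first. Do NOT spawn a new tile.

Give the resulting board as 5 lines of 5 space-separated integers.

Answer: 64  8  0  0  0
 8 64 32  0  0
32 16  0  0  0
 8 16  0  0  0
 8  0  0  0  0

Derivation:
Slide left:
row 0: [0, 0, 64, 8, 0] -> [64, 8, 0, 0, 0]
row 1: [0, 8, 64, 0, 32] -> [8, 64, 32, 0, 0]
row 2: [0, 0, 32, 16, 0] -> [32, 16, 0, 0, 0]
row 3: [0, 0, 8, 0, 16] -> [8, 16, 0, 0, 0]
row 4: [0, 0, 0, 0, 8] -> [8, 0, 0, 0, 0]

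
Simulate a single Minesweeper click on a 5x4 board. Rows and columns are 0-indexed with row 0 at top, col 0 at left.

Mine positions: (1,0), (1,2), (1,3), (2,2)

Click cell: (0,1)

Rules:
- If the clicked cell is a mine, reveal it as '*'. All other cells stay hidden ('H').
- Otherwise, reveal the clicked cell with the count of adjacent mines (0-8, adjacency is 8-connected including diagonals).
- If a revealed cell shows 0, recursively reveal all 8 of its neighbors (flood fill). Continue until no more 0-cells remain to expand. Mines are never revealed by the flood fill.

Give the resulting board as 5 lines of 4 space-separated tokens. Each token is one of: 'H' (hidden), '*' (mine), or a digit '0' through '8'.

H 2 H H
H H H H
H H H H
H H H H
H H H H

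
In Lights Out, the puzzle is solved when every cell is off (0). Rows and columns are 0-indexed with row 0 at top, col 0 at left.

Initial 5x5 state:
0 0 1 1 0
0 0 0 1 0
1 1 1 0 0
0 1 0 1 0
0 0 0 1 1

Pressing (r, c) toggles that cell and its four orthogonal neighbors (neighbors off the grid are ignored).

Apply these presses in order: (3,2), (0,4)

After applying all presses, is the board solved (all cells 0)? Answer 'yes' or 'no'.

Answer: no

Derivation:
After press 1 at (3,2):
0 0 1 1 0
0 0 0 1 0
1 1 0 0 0
0 0 1 0 0
0 0 1 1 1

After press 2 at (0,4):
0 0 1 0 1
0 0 0 1 1
1 1 0 0 0
0 0 1 0 0
0 0 1 1 1

Lights still on: 10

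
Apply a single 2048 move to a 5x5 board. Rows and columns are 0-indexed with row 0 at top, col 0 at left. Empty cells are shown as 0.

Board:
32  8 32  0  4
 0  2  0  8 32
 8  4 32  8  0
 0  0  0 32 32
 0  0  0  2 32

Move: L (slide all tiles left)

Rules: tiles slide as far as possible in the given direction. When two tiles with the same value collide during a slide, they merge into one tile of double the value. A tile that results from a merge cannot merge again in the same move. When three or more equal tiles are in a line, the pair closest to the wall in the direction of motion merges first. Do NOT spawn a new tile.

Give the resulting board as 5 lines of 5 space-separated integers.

Slide left:
row 0: [32, 8, 32, 0, 4] -> [32, 8, 32, 4, 0]
row 1: [0, 2, 0, 8, 32] -> [2, 8, 32, 0, 0]
row 2: [8, 4, 32, 8, 0] -> [8, 4, 32, 8, 0]
row 3: [0, 0, 0, 32, 32] -> [64, 0, 0, 0, 0]
row 4: [0, 0, 0, 2, 32] -> [2, 32, 0, 0, 0]

Answer: 32  8 32  4  0
 2  8 32  0  0
 8  4 32  8  0
64  0  0  0  0
 2 32  0  0  0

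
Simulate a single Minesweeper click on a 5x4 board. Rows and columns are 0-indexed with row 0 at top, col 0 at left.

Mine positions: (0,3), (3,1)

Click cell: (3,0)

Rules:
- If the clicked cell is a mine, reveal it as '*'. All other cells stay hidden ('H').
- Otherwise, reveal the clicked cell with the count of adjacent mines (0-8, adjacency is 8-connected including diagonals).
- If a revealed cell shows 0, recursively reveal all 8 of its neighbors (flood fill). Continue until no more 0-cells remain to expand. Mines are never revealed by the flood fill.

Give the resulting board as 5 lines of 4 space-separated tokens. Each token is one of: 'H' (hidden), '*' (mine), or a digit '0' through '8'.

H H H H
H H H H
H H H H
1 H H H
H H H H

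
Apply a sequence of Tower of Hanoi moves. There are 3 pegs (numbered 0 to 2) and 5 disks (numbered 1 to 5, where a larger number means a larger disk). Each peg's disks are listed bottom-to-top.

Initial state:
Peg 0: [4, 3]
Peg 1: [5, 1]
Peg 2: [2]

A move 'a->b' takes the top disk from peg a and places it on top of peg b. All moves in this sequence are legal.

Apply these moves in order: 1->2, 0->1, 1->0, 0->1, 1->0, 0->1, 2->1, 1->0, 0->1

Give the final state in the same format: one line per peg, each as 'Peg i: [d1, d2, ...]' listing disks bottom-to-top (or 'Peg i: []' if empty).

Answer: Peg 0: [4]
Peg 1: [5, 3, 1]
Peg 2: [2]

Derivation:
After move 1 (1->2):
Peg 0: [4, 3]
Peg 1: [5]
Peg 2: [2, 1]

After move 2 (0->1):
Peg 0: [4]
Peg 1: [5, 3]
Peg 2: [2, 1]

After move 3 (1->0):
Peg 0: [4, 3]
Peg 1: [5]
Peg 2: [2, 1]

After move 4 (0->1):
Peg 0: [4]
Peg 1: [5, 3]
Peg 2: [2, 1]

After move 5 (1->0):
Peg 0: [4, 3]
Peg 1: [5]
Peg 2: [2, 1]

After move 6 (0->1):
Peg 0: [4]
Peg 1: [5, 3]
Peg 2: [2, 1]

After move 7 (2->1):
Peg 0: [4]
Peg 1: [5, 3, 1]
Peg 2: [2]

After move 8 (1->0):
Peg 0: [4, 1]
Peg 1: [5, 3]
Peg 2: [2]

After move 9 (0->1):
Peg 0: [4]
Peg 1: [5, 3, 1]
Peg 2: [2]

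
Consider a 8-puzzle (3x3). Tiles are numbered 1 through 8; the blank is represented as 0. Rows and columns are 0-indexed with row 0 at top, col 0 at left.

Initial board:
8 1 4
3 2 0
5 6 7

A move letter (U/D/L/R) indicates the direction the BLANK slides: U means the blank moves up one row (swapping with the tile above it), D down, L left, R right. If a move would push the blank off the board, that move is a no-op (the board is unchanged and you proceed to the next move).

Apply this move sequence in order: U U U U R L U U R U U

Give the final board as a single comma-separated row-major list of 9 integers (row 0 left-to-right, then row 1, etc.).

Answer: 8, 1, 0, 3, 2, 4, 5, 6, 7

Derivation:
After move 1 (U):
8 1 0
3 2 4
5 6 7

After move 2 (U):
8 1 0
3 2 4
5 6 7

After move 3 (U):
8 1 0
3 2 4
5 6 7

After move 4 (U):
8 1 0
3 2 4
5 6 7

After move 5 (R):
8 1 0
3 2 4
5 6 7

After move 6 (L):
8 0 1
3 2 4
5 6 7

After move 7 (U):
8 0 1
3 2 4
5 6 7

After move 8 (U):
8 0 1
3 2 4
5 6 7

After move 9 (R):
8 1 0
3 2 4
5 6 7

After move 10 (U):
8 1 0
3 2 4
5 6 7

After move 11 (U):
8 1 0
3 2 4
5 6 7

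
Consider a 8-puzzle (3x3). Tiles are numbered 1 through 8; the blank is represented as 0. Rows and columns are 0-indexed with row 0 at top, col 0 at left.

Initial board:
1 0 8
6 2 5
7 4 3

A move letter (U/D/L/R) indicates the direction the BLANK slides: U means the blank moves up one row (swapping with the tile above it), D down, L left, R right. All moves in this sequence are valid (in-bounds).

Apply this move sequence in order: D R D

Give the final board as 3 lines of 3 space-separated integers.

Answer: 1 2 8
6 5 3
7 4 0

Derivation:
After move 1 (D):
1 2 8
6 0 5
7 4 3

After move 2 (R):
1 2 8
6 5 0
7 4 3

After move 3 (D):
1 2 8
6 5 3
7 4 0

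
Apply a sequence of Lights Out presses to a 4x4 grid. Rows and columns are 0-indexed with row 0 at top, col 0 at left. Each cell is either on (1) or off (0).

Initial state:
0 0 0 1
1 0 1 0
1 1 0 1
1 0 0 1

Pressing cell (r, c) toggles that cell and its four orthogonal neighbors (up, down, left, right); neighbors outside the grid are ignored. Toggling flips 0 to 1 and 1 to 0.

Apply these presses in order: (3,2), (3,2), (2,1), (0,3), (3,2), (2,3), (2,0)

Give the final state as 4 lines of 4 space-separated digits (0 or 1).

Answer: 0 0 1 0
0 1 1 0
1 1 1 0
0 0 1 1

Derivation:
After press 1 at (3,2):
0 0 0 1
1 0 1 0
1 1 1 1
1 1 1 0

After press 2 at (3,2):
0 0 0 1
1 0 1 0
1 1 0 1
1 0 0 1

After press 3 at (2,1):
0 0 0 1
1 1 1 0
0 0 1 1
1 1 0 1

After press 4 at (0,3):
0 0 1 0
1 1 1 1
0 0 1 1
1 1 0 1

After press 5 at (3,2):
0 0 1 0
1 1 1 1
0 0 0 1
1 0 1 0

After press 6 at (2,3):
0 0 1 0
1 1 1 0
0 0 1 0
1 0 1 1

After press 7 at (2,0):
0 0 1 0
0 1 1 0
1 1 1 0
0 0 1 1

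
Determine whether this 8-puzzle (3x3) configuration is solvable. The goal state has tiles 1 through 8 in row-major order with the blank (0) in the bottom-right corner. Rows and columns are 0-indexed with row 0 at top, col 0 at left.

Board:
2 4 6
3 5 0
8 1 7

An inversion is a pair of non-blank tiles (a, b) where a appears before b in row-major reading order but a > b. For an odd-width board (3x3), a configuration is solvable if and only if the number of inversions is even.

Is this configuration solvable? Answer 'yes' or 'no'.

Answer: yes

Derivation:
Inversions (pairs i<j in row-major order where tile[i] > tile[j] > 0): 10
10 is even, so the puzzle is solvable.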